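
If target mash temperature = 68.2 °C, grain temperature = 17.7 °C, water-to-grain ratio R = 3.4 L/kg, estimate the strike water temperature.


T_strike = (0.41/R)·(T_mash − T_grain) + T_mash
T_strike = (0.41/3.4)·(68.2 − 17.7) + 68.2

74.2897 °C


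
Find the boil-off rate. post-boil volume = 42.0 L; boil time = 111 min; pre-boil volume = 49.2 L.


rate = (V_pre − V_post) / (t_min/60)
rate = (49.2 − 42.0) / (111/60)

3.8919 L/hr


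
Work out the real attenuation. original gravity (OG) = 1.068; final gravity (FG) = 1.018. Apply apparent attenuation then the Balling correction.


AA = (OG−FG)/(OG−1)·100;  RA = AA·0.8192
AA = (1.068 − 1.018)/(1.068 − 1)·100 = 73.5294
RA = 73.5294·0.8192

60.2353 %


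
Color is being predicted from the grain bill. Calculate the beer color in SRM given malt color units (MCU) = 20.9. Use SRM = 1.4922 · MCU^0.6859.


SRM = 1.4922 · 20.9^0.6859

12.0037 SRM


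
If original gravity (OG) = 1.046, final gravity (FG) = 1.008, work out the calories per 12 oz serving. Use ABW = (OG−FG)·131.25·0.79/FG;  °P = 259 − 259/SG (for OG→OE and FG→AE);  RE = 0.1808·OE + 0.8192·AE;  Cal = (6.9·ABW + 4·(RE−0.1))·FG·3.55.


ABW = (1.046 − 1.008)·131.25·0.79/1.008 = 3.9089
OE = 259 − 259/1.046 = 11.3901 °P
AE = 259 − 259/1.008 = 2.0556 °P
RE = 0.1808·11.3901 + 0.8192·2.0556 = 3.7432 °P
Cal = (6.9·3.9089 + 4·(3.7432−0.1))·1.008·3.55

148.6611 kcal


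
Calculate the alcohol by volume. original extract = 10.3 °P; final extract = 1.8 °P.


SG = 259/(259 − P);  ABV = (OG − FG)·131.25
OG = 259/(259 − 10.3) = 1.0414
FG = 259/(259 − 1.8) = 1.0070
ABV = (1.0414 − 1.0070)·131.25

4.5172 % ABV


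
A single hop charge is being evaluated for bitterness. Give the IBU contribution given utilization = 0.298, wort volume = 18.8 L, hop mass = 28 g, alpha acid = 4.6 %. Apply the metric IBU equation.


IBU = (α/100)·mass·U·1000 / V
IBU = (4.6/100)·28·0.298·1000 / 18.8

20.4162 IBU


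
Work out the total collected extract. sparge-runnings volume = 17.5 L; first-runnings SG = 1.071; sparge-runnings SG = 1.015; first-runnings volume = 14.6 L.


total = Σ (SG_i − 1)·1000·V_i
first = (1.071 − 1)·1000·14.6 = 1036.6000
sparge = (1.015 − 1)·1000·17.5 = 262.5000
total = 1036.6000 + 262.5000

1299.1000 gravity·L


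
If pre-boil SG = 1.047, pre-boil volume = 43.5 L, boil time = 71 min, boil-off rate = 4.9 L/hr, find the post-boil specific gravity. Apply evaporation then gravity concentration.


V_post = V_pre − rate·(t/60);  SG_post = 1 + (SG_pre−1)·V_pre/V_post
V_post = 43.5 − 4.9·(71/60) = 37.7017
SG_post = 1 + (1.047 − 1)·43.5/37.7017

1.0542


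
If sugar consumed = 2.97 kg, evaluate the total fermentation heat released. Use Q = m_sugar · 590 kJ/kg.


Q = 2.97 · 590

1752.3000 kJ


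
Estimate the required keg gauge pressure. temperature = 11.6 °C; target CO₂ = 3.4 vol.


psi = vols/(0.01821 + 0.09011·e^(−0.04·T)) − 14.695
psi = 3.4/(0.01821 + 0.09011·e^(−0.04·11.6)) − 14.695

30.7183 psi


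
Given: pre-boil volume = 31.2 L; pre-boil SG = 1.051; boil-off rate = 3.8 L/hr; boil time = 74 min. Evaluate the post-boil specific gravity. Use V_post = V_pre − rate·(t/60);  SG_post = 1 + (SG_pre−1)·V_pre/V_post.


V_post = 31.2 − 3.8·(74/60) = 26.5133
SG_post = 1 + (1.051 − 1)·31.2/26.5133

1.0600


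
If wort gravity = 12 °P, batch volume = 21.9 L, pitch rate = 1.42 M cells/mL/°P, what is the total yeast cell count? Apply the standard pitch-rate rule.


cells (billions) = rate · V_L · °P
cells = 1.42 · 21.9 · 12

373.1760 billion cells


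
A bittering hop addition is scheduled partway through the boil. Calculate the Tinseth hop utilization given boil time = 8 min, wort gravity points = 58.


U = 1.65·0.000125^(GP/1000) · (1 − e^(−0.04·t))/4.15
bigness = 1.65·0.000125^(58/1000) = 0.9797
boil_factor = (1 − e^(−0.04·8))/4.15 = 0.0660
U = 0.9797 · 0.0660

0.0647


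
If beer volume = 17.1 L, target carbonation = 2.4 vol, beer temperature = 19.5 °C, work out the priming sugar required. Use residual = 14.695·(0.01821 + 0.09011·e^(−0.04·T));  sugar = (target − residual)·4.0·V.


residual = 14.695·(0.01821 + 0.09011·e^(−0.04·19.5)) = 0.8746
sugar = (2.4 − 0.8746)·4.0·17.1

104.3372 g


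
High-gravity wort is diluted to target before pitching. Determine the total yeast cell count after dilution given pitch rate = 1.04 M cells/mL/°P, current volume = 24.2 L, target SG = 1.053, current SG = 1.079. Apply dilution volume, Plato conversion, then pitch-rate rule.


V_w = V·((SG_c−1)/(SG_t−1)−1);  °P = 259 − 259/SG_t;  cells = rate·(V+V_w)·°P
V_w = 24.2·((1.079−1)/(1.053−1)−1) = 11.8717
V_final = 24.2 + 11.8717 = 36.0717
°P = 259 − 259/1.053 = 13.0361
cells = 1.04·36.0717·13.0361

489.0432 billion cells


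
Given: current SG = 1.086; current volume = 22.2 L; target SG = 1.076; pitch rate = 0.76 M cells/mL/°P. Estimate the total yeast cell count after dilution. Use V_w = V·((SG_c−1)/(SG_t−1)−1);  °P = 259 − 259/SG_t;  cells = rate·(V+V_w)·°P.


V_w = 22.2·((1.086−1)/(1.076−1)−1) = 2.9211
V_final = 22.2 + 2.9211 = 25.1211
°P = 259 − 259/1.076 = 18.2937
cells = 0.76·25.1211·18.2937

349.2629 billion cells


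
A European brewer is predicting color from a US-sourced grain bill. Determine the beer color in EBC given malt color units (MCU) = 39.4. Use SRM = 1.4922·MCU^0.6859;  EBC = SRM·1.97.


SRM = 1.4922·39.4^0.6859 = 18.5429
EBC = 18.5429·1.97

36.5295 EBC


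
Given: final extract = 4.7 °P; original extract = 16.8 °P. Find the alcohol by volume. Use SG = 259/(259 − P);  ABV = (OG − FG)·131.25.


OG = 259/(259 − 16.8) = 1.0694
FG = 259/(259 − 4.7) = 1.0185
ABV = (1.0694 − 1.0185)·131.25

6.6783 % ABV


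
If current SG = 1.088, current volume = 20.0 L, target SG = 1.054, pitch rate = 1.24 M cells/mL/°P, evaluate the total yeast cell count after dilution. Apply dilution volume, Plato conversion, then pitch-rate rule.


V_w = V·((SG_c−1)/(SG_t−1)−1);  °P = 259 − 259/SG_t;  cells = rate·(V+V_w)·°P
V_w = 20.0·((1.088−1)/(1.054−1)−1) = 12.5926
V_final = 20.0 + 12.5926 = 32.5926
°P = 259 − 259/1.054 = 13.2694
cells = 1.24·32.5926·13.2694

536.2824 billion cells


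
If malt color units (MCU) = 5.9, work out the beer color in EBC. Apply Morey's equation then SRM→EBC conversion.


SRM = 1.4922·MCU^0.6859;  EBC = SRM·1.97
SRM = 1.4922·5.9^0.6859 = 5.0414
EBC = 5.0414·1.97

9.9316 EBC


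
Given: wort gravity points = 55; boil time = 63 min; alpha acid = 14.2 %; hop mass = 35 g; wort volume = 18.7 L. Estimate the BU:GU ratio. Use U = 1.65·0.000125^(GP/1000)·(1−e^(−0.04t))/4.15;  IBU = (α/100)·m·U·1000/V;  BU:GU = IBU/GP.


U = 1.65·0.000125^(55/1000)·(1−e^(−0.04·63))/4.15 = 0.2230
IBU = (14.2/100)·35·0.2230·1000/18.7 = 59.2723
BU:GU = 59.2723/55

1.0777


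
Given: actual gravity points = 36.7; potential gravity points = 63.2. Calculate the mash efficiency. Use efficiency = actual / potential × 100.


efficiency = 36.7 / 63.2 × 100

58.0696 %


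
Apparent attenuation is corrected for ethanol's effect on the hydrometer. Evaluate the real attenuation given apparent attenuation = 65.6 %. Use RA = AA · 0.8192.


RA = 65.6 · 0.8192

53.7395 %


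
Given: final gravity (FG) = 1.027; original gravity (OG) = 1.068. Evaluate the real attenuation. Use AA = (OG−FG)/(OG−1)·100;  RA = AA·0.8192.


AA = (1.068 − 1.027)/(1.068 − 1)·100 = 60.2941
RA = 60.2941·0.8192

49.3929 %


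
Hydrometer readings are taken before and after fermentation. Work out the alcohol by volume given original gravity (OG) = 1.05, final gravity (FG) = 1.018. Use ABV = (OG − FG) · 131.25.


ABV = (1.05 − 1.018) · 131.25

4.2000 % ABV


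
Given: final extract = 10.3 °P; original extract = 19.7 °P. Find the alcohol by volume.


SG = 259/(259 − P);  ABV = (OG − FG)·131.25
OG = 259/(259 − 19.7) = 1.0823
FG = 259/(259 − 10.3) = 1.0414
ABV = (1.0823 − 1.0414)·131.25

5.3692 % ABV


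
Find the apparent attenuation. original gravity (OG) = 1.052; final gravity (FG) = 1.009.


AA = (OG − FG)/(OG − 1) · 100
AA = (1.052 − 1.009)/(1.052 − 1) · 100

82.6923 %


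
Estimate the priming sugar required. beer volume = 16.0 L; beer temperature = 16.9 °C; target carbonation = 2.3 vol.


residual = 14.695·(0.01821 + 0.09011·e^(−0.04·T));  sugar = (target − residual)·4.0·V
residual = 14.695·(0.01821 + 0.09011·e^(−0.04·16.9)) = 0.9411
sugar = (2.3 − 0.9411)·4.0·16.0

86.9677 g


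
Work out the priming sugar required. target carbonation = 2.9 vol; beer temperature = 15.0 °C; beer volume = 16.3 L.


residual = 14.695·(0.01821 + 0.09011·e^(−0.04·T));  sugar = (target − residual)·4.0·V
residual = 14.695·(0.01821 + 0.09011·e^(−0.04·15.0)) = 0.9943
sugar = (2.9 − 0.9943)·4.0·16.3

124.2507 g


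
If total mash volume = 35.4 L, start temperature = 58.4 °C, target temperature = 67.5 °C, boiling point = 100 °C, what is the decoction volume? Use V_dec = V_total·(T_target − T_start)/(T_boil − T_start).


V_dec = 35.4·(67.5 − 58.4)/(100 − 58.4)

7.7438 L


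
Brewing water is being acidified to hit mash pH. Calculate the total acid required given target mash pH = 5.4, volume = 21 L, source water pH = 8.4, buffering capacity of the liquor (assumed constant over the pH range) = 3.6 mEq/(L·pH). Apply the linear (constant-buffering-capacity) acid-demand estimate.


acid = buffering capacity · (pH_source − pH_target) · V
acid = 3.6 · (8.4 − 5.4) · 21

226.8000 mEq


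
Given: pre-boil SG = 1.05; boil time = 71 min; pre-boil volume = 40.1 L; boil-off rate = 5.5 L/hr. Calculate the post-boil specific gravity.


V_post = V_pre − rate·(t/60);  SG_post = 1 + (SG_pre−1)·V_pre/V_post
V_post = 40.1 − 5.5·(71/60) = 33.5917
SG_post = 1 + (1.05 − 1)·40.1/33.5917

1.0597


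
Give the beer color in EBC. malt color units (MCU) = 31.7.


SRM = 1.4922·MCU^0.6859;  EBC = SRM·1.97
SRM = 1.4922·31.7^0.6859 = 15.9736
EBC = 15.9736·1.97

31.4680 EBC


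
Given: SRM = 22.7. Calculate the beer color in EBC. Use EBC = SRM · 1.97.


EBC = 22.7 · 1.97

44.7190 EBC


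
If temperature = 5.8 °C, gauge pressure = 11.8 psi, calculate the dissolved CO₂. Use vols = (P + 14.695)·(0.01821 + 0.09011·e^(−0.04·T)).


vols = (11.8 + 14.695)·(0.01821 + 0.09011·e^(−0.04·5.8))

2.3756 volumes


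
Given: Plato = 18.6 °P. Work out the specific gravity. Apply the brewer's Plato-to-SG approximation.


SG = 259/(259 − P)
SG = 259/(259 − 18.6)

1.0774


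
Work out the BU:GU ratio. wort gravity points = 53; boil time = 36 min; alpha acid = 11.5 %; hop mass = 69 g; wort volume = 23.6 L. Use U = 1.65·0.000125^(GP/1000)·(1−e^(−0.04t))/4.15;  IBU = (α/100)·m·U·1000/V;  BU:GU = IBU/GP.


U = 1.65·0.000125^(53/1000)·(1−e^(−0.04·36))/4.15 = 0.1884
IBU = (11.5/100)·69·0.1884·1000/23.6 = 63.3538
BU:GU = 63.3538/53

1.1954


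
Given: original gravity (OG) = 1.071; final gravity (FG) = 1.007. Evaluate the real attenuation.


AA = (OG−FG)/(OG−1)·100;  RA = AA·0.8192
AA = (1.071 − 1.007)/(1.071 − 1)·100 = 90.1408
RA = 90.1408·0.8192

73.8434 %


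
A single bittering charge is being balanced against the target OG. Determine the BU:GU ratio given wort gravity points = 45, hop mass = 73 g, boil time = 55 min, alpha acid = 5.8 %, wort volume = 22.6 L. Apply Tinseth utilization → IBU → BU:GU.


U = 1.65·0.000125^(GP/1000)·(1−e^(−0.04t))/4.15;  IBU = (α/100)·m·U·1000/V;  BU:GU = IBU/GP
U = 1.65·0.000125^(45/1000)·(1−e^(−0.04·55))/4.15 = 0.2359
IBU = (5.8/100)·73·0.2359·1000/22.6 = 44.2015
BU:GU = 44.2015/45

0.9823


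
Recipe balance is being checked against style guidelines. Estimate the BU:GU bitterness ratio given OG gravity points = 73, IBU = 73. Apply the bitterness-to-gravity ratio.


BU:GU = IBU / OG_points
BU:GU = 73 / 73

1.0000


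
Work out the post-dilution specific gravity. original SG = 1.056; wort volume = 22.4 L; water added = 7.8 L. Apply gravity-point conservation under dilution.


SG_new = 1 + (SG_old − 1)·V_old/(V_old + V_water)
pts = (1.056 − 1)·1000·22.4/(22.4 + 7.8) = 41.5364
SG_new = 1 + 41.5364/1000

1.0415


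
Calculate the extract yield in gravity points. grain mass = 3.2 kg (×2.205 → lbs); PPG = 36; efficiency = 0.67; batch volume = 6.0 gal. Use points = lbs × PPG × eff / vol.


lbs = 3.2 × 2.205 = 7.0560
points = 7.0560 × 36 × 0.67 / 6.0

28.3651 points


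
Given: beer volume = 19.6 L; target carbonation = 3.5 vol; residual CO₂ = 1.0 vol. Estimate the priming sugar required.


sugar = (target − residual)·4.0·V
sugar = (3.5 − 1.0)·4.0·19.6

196.0000 g


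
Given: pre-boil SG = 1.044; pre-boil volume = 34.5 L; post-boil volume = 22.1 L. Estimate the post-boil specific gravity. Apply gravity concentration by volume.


SG_post = 1 + (SG_pre − 1)·V_pre/V_post
pts_pre = (1.044 − 1)·1000 = 44.0000
pts_post = 44.0000·34.5/22.1 = 68.6878
SG_post = 1 + 68.6878/1000

1.0687


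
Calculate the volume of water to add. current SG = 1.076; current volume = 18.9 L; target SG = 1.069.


V_water = V·((SG_curr − 1)/(SG_target − 1) − 1)
V_water = 18.9·((1.076 − 1)/(1.069 − 1) − 1)

1.9174 L


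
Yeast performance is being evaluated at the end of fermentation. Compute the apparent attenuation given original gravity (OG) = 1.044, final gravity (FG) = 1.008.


AA = (OG − FG)/(OG − 1) · 100
AA = (1.044 − 1.008)/(1.044 − 1) · 100

81.8182 %


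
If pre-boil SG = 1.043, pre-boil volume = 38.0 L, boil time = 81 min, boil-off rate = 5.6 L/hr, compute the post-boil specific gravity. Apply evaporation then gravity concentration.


V_post = V_pre − rate·(t/60);  SG_post = 1 + (SG_pre−1)·V_pre/V_post
V_post = 38.0 − 5.6·(81/60) = 30.4400
SG_post = 1 + (1.043 − 1)·38.0/30.4400

1.0537


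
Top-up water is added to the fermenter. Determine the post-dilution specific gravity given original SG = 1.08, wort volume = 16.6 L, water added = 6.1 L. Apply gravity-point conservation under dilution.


SG_new = 1 + (SG_old − 1)·V_old/(V_old + V_water)
pts = (1.08 − 1)·1000·16.6/(16.6 + 6.1) = 58.5022
SG_new = 1 + 58.5022/1000

1.0585


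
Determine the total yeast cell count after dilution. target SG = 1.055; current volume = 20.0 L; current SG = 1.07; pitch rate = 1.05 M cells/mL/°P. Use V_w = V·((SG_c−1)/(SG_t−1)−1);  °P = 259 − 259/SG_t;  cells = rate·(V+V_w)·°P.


V_w = 20.0·((1.07−1)/(1.055−1)−1) = 5.4545
V_final = 20.0 + 5.4545 = 25.4545
°P = 259 − 259/1.055 = 13.5024
cells = 1.05·25.4545·13.5024

360.8815 billion cells


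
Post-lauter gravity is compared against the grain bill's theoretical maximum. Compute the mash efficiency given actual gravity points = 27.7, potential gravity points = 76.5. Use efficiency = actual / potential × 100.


efficiency = 27.7 / 76.5 × 100

36.2092 %


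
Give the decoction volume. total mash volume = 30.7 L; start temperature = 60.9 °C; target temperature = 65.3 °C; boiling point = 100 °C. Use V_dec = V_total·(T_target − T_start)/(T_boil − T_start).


V_dec = 30.7·(65.3 − 60.9)/(100 − 60.9)

3.4547 L


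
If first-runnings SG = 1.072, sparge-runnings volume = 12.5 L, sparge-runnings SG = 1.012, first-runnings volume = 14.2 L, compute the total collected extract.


total = Σ (SG_i − 1)·1000·V_i
first = (1.072 − 1)·1000·14.2 = 1022.4000
sparge = (1.012 − 1)·1000·12.5 = 150.0000
total = 1022.4000 + 150.0000

1172.4000 gravity·L


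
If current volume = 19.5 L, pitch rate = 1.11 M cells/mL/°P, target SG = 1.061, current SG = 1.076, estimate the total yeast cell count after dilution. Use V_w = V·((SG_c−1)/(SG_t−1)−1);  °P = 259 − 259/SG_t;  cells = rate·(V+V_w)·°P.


V_w = 19.5·((1.076−1)/(1.061−1)−1) = 4.7951
V_final = 19.5 + 4.7951 = 24.2951
°P = 259 − 259/1.061 = 14.8907
cells = 1.11·24.2951·14.8907

401.5647 billion cells


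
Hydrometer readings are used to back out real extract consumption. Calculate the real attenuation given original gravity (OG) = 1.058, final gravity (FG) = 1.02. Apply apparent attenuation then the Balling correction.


AA = (OG−FG)/(OG−1)·100;  RA = AA·0.8192
AA = (1.058 − 1.02)/(1.058 − 1)·100 = 65.5172
RA = 65.5172·0.8192

53.6717 %


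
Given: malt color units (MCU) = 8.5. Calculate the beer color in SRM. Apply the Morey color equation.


SRM = 1.4922 · MCU^0.6859
SRM = 1.4922 · 8.5^0.6859

6.4761 SRM


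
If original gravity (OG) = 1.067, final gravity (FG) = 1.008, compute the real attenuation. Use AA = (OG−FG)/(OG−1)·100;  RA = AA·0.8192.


AA = (1.067 − 1.008)/(1.067 − 1)·100 = 88.0597
RA = 88.0597·0.8192

72.1385 %


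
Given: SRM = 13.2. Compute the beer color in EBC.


EBC = SRM · 1.97
EBC = 13.2 · 1.97

26.0040 EBC


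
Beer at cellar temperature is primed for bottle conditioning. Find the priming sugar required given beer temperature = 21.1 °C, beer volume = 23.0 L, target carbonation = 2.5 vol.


residual = 14.695·(0.01821 + 0.09011·e^(−0.04·T));  sugar = (target − residual)·4.0·V
residual = 14.695·(0.01821 + 0.09011·e^(−0.04·21.1)) = 0.8370
sugar = (2.5 − 0.8370)·4.0·23.0

152.9987 g


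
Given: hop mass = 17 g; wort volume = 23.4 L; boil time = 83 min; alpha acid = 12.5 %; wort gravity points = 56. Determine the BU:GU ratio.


U = 1.65·0.000125^(GP/1000)·(1−e^(−0.04t))/4.15;  IBU = (α/100)·m·U·1000/V;  BU:GU = IBU/GP
U = 1.65·0.000125^(56/1000)·(1−e^(−0.04·83))/4.15 = 0.2317
IBU = (12.5/100)·17·0.2317·1000/23.4 = 21.0385
BU:GU = 21.0385/56

0.3757


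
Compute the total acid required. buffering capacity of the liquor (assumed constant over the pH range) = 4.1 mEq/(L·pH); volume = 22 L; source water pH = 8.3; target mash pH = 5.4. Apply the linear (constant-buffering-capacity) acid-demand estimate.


acid = buffering capacity · (pH_source − pH_target) · V
acid = 4.1 · (8.3 − 5.4) · 22

261.5800 mEq


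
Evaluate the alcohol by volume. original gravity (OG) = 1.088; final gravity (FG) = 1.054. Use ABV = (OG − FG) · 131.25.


ABV = (1.088 − 1.054) · 131.25

4.4625 % ABV


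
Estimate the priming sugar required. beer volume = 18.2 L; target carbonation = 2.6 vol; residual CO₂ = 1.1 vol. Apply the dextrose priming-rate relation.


sugar = (target − residual)·4.0·V
sugar = (2.6 − 1.1)·4.0·18.2

109.2000 g


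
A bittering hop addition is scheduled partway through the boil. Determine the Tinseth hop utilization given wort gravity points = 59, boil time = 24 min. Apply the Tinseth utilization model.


U = 1.65·0.000125^(GP/1000) · (1 − e^(−0.04·t))/4.15
bigness = 1.65·0.000125^(59/1000) = 0.9710
boil_factor = (1 − e^(−0.04·24))/4.15 = 0.1487
U = 0.9710 · 0.1487

0.1444


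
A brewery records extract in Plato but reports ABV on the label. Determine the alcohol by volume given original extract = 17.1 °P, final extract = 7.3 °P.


SG = 259/(259 − P);  ABV = (OG − FG)·131.25
OG = 259/(259 − 17.1) = 1.0707
FG = 259/(259 − 7.3) = 1.0290
ABV = (1.0707 − 1.0290)·131.25

5.4715 % ABV


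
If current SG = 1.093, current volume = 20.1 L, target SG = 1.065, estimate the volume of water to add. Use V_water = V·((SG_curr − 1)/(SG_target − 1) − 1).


V_water = 20.1·((1.093 − 1)/(1.065 − 1) − 1)

8.6585 L


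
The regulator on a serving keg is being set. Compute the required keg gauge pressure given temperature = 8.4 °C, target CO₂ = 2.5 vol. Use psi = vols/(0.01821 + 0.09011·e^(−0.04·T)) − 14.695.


psi = 2.5/(0.01821 + 0.09011·e^(−0.04·8.4)) − 14.695

15.5696 psi


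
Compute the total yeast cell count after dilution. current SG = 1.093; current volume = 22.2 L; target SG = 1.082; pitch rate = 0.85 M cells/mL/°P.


V_w = V·((SG_c−1)/(SG_t−1)−1);  °P = 259 − 259/SG_t;  cells = rate·(V+V_w)·°P
V_w = 22.2·((1.093−1)/(1.082−1)−1) = 2.9780
V_final = 22.2 + 2.9780 = 25.1780
°P = 259 − 259/1.082 = 19.6285
cells = 0.85·25.1780·19.6285

420.0755 billion cells


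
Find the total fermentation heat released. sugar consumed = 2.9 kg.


Q = m_sugar · 590 kJ/kg
Q = 2.9 · 590

1711.0000 kJ


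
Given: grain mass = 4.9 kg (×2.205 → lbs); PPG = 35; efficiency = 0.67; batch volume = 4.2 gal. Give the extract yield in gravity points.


points = lbs × PPG × eff / vol
lbs = 4.9 × 2.205 = 10.8045
points = 10.8045 × 35 × 0.67 / 4.2

60.3251 points


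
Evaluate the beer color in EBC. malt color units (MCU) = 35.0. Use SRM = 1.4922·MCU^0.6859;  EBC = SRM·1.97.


SRM = 1.4922·35.0^0.6859 = 17.0963
EBC = 17.0963·1.97

33.6798 EBC


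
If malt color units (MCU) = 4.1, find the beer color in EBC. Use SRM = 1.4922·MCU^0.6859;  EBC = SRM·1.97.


SRM = 1.4922·4.1^0.6859 = 3.9277
EBC = 3.9277·1.97

7.7375 EBC


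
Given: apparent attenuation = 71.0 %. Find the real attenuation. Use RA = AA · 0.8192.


RA = 71.0 · 0.8192

58.1632 %


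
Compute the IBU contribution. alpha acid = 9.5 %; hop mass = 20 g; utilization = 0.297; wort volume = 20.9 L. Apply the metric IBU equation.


IBU = (α/100)·mass·U·1000 / V
IBU = (9.5/100)·20·0.297·1000 / 20.9

27.0000 IBU


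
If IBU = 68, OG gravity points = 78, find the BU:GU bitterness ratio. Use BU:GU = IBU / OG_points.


BU:GU = 68 / 78

0.8718


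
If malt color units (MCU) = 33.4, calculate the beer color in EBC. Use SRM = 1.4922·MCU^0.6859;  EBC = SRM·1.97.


SRM = 1.4922·33.4^0.6859 = 16.5564
EBC = 16.5564·1.97

32.6160 EBC


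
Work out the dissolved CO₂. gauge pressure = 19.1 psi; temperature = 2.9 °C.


vols = (P + 14.695)·(0.01821 + 0.09011·e^(−0.04·T))
vols = (19.1 + 14.695)·(0.01821 + 0.09011·e^(−0.04·2.9))

3.3271 volumes


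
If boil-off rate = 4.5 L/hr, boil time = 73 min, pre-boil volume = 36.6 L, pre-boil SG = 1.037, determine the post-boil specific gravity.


V_post = V_pre − rate·(t/60);  SG_post = 1 + (SG_pre−1)·V_pre/V_post
V_post = 36.6 − 4.5·(73/60) = 31.1250
SG_post = 1 + (1.037 − 1)·36.6/31.1250

1.0435


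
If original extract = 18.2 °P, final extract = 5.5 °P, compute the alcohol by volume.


SG = 259/(259 − P);  ABV = (OG − FG)·131.25
OG = 259/(259 − 18.2) = 1.0756
FG = 259/(259 − 5.5) = 1.0217
ABV = (1.0756 − 1.0217)·131.25

7.0724 % ABV


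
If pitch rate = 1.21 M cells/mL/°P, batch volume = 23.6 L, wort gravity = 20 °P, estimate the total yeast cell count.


cells (billions) = rate · V_L · °P
cells = 1.21 · 23.6 · 20

571.1200 billion cells


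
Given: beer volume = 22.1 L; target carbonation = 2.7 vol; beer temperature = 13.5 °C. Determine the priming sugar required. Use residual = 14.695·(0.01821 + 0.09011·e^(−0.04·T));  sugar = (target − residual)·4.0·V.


residual = 14.695·(0.01821 + 0.09011·e^(−0.04·13.5)) = 1.0393
sugar = (2.7 − 1.0393)·4.0·22.1

146.8102 g


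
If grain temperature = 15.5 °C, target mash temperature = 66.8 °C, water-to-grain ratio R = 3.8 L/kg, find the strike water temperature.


T_strike = (0.41/R)·(T_mash − T_grain) + T_mash
T_strike = (0.41/3.8)·(66.8 − 15.5) + 66.8

72.3350 °C


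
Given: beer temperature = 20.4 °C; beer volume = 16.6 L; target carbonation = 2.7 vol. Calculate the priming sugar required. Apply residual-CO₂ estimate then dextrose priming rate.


residual = 14.695·(0.01821 + 0.09011·e^(−0.04·T));  sugar = (target − residual)·4.0·V
residual = 14.695·(0.01821 + 0.09011·e^(−0.04·20.4)) = 0.8531
sugar = (2.7 − 0.8531)·4.0·16.6

122.6316 g


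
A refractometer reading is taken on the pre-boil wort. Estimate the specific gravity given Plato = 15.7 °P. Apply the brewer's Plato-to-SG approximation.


SG = 259/(259 − P)
SG = 259/(259 − 15.7)

1.0645


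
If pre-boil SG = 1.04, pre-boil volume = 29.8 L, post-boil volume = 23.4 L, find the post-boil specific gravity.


SG_post = 1 + (SG_pre − 1)·V_pre/V_post
pts_pre = (1.04 − 1)·1000 = 40.0000
pts_post = 40.0000·29.8/23.4 = 50.9402
SG_post = 1 + 50.9402/1000

1.0509


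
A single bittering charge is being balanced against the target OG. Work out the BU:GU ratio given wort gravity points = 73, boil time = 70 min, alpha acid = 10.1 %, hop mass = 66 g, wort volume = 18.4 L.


U = 1.65·0.000125^(GP/1000)·(1−e^(−0.04t))/4.15;  IBU = (α/100)·m·U·1000/V;  BU:GU = IBU/GP
U = 1.65·0.000125^(73/1000)·(1−e^(−0.04·70))/4.15 = 0.1938
IBU = (10.1/100)·66·0.1938·1000/18.4 = 70.1958
BU:GU = 70.1958/73

0.9616


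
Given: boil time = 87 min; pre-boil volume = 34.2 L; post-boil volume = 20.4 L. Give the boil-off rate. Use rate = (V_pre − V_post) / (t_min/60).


rate = (34.2 − 20.4) / (87/60)

9.5172 L/hr


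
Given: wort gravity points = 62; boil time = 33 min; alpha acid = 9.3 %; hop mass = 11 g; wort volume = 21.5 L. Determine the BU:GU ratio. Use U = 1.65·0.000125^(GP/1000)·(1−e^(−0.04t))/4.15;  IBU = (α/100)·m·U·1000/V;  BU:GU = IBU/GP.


U = 1.65·0.000125^(62/1000)·(1−e^(−0.04·33))/4.15 = 0.1669
IBU = (9.3/100)·11·0.1669·1000/21.5 = 7.9415
BU:GU = 7.9415/62

0.1281


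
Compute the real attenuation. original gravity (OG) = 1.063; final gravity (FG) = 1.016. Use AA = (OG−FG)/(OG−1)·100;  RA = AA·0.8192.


AA = (1.063 − 1.016)/(1.063 − 1)·100 = 74.6032
RA = 74.6032·0.8192

61.1149 %


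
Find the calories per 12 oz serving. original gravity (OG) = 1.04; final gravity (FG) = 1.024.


ABW = (OG−FG)·131.25·0.79/FG;  °P = 259 − 259/SG (for OG→OE and FG→AE);  RE = 0.1808·OE + 0.8192·AE;  Cal = (6.9·ABW + 4·(RE−0.1))·FG·3.55
ABW = (1.04 − 1.024)·131.25·0.79/1.024 = 1.6201
OE = 259 − 259/1.04 = 9.9615 °P
AE = 259 − 259/1.024 = 6.0703 °P
RE = 0.1808·9.9615 + 0.8192·6.0703 = 6.7738 °P
Cal = (6.9·1.6201 + 4·(6.7738−0.1))·1.024·3.55

137.6803 kcal


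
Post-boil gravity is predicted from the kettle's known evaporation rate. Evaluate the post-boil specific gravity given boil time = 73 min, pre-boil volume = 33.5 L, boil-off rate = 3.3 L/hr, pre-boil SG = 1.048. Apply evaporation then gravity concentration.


V_post = V_pre − rate·(t/60);  SG_post = 1 + (SG_pre−1)·V_pre/V_post
V_post = 33.5 − 3.3·(73/60) = 29.4850
SG_post = 1 + (1.048 − 1)·33.5/29.4850

1.0545


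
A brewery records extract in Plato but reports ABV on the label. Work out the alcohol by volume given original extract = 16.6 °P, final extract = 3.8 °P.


SG = 259/(259 − P);  ABV = (OG − FG)·131.25
OG = 259/(259 − 16.6) = 1.0685
FG = 259/(259 − 3.8) = 1.0149
ABV = (1.0685 − 1.0149)·131.25

7.0339 % ABV


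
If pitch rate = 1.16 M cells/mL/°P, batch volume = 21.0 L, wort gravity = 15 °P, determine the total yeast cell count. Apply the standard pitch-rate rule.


cells (billions) = rate · V_L · °P
cells = 1.16 · 21.0 · 15

365.4000 billion cells


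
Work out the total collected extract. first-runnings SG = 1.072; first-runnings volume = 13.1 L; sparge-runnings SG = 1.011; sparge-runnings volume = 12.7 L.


total = Σ (SG_i − 1)·1000·V_i
first = (1.072 − 1)·1000·13.1 = 943.2000
sparge = (1.011 − 1)·1000·12.7 = 139.7000
total = 943.2000 + 139.7000

1082.9000 gravity·L


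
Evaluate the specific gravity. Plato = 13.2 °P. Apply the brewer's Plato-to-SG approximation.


SG = 259/(259 − P)
SG = 259/(259 − 13.2)

1.0537


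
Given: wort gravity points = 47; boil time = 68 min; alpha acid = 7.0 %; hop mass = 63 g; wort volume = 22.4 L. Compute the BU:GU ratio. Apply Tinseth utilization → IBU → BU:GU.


U = 1.65·0.000125^(GP/1000)·(1−e^(−0.04t))/4.15;  IBU = (α/100)·m·U·1000/V;  BU:GU = IBU/GP
U = 1.65·0.000125^(47/1000)·(1−e^(−0.04·68))/4.15 = 0.2434
IBU = (7.0/100)·63·0.2434·1000/22.4 = 47.9277
BU:GU = 47.9277/47

1.0197


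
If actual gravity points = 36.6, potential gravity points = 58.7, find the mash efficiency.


efficiency = actual / potential × 100
efficiency = 36.6 / 58.7 × 100

62.3509 %


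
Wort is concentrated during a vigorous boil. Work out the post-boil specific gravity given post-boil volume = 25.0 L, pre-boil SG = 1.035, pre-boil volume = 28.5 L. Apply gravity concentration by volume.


SG_post = 1 + (SG_pre − 1)·V_pre/V_post
pts_pre = (1.035 − 1)·1000 = 35.0000
pts_post = 35.0000·28.5/25.0 = 39.9000
SG_post = 1 + 39.9000/1000

1.0399


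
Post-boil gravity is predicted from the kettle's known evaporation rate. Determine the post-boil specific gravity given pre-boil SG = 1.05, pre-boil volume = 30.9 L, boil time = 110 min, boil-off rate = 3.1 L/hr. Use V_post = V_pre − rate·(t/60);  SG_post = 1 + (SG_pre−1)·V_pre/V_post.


V_post = 30.9 − 3.1·(110/60) = 25.2167
SG_post = 1 + (1.05 − 1)·30.9/25.2167

1.0613


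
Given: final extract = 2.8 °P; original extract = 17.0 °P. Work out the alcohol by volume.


SG = 259/(259 − P);  ABV = (OG − FG)·131.25
OG = 259/(259 − 17.0) = 1.0702
FG = 259/(259 − 2.8) = 1.0109
ABV = (1.0702 − 1.0109)·131.25

7.7856 % ABV


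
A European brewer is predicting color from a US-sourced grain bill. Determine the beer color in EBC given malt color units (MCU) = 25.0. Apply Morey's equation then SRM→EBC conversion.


SRM = 1.4922·MCU^0.6859;  EBC = SRM·1.97
SRM = 1.4922·25.0^0.6859 = 13.5729
EBC = 13.5729·1.97

26.7387 EBC


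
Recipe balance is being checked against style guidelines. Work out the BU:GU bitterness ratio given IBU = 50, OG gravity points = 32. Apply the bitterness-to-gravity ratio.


BU:GU = IBU / OG_points
BU:GU = 50 / 32

1.5625


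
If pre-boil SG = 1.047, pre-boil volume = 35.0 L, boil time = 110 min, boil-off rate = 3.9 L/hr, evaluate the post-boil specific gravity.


V_post = V_pre − rate·(t/60);  SG_post = 1 + (SG_pre−1)·V_pre/V_post
V_post = 35.0 − 3.9·(110/60) = 27.8500
SG_post = 1 + (1.047 − 1)·35.0/27.8500

1.0591


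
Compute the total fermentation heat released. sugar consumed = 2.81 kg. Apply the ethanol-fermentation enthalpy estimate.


Q = m_sugar · 590 kJ/kg
Q = 2.81 · 590

1657.9000 kJ


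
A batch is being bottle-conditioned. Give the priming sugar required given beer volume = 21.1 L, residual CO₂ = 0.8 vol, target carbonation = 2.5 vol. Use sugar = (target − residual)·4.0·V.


sugar = (2.5 − 0.8)·4.0·21.1

143.4800 g


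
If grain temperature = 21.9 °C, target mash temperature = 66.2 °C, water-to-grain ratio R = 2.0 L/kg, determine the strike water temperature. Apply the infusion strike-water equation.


T_strike = (0.41/R)·(T_mash − T_grain) + T_mash
T_strike = (0.41/2.0)·(66.2 − 21.9) + 66.2

75.2815 °C


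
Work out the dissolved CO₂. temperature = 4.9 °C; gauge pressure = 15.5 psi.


vols = (P + 14.695)·(0.01821 + 0.09011·e^(−0.04·T))
vols = (15.5 + 14.695)·(0.01821 + 0.09011·e^(−0.04·4.9))

2.7864 volumes


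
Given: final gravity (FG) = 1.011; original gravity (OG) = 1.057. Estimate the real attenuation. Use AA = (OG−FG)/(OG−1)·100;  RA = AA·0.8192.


AA = (1.057 − 1.011)/(1.057 − 1)·100 = 80.7018
RA = 80.7018·0.8192

66.1109 %


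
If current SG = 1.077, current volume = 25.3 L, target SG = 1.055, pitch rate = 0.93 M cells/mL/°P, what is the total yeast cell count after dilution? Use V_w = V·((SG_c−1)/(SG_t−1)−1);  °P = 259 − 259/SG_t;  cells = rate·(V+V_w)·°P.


V_w = 25.3·((1.077−1)/(1.055−1)−1) = 10.1200
V_final = 25.3 + 10.1200 = 35.4200
°P = 259 − 259/1.055 = 13.5024
cells = 0.93·35.4200·13.5024

444.7762 billion cells


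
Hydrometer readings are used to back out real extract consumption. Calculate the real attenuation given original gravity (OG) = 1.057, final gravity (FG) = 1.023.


AA = (OG−FG)/(OG−1)·100;  RA = AA·0.8192
AA = (1.057 − 1.023)/(1.057 − 1)·100 = 59.6491
RA = 59.6491·0.8192

48.8646 %


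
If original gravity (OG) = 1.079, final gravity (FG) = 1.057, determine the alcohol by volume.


ABV = (OG − FG) · 131.25
ABV = (1.079 − 1.057) · 131.25

2.8875 % ABV


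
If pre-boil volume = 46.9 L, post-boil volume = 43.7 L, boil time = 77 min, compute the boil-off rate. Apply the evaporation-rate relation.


rate = (V_pre − V_post) / (t_min/60)
rate = (46.9 − 43.7) / (77/60)

2.4935 L/hr


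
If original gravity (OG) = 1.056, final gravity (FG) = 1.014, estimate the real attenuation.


AA = (OG−FG)/(OG−1)·100;  RA = AA·0.8192
AA = (1.056 − 1.014)/(1.056 − 1)·100 = 75.0000
RA = 75.0000·0.8192

61.4400 %


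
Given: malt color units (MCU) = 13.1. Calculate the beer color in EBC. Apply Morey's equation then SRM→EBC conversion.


SRM = 1.4922·MCU^0.6859;  EBC = SRM·1.97
SRM = 1.4922·13.1^0.6859 = 8.7129
EBC = 8.7129·1.97

17.1644 EBC


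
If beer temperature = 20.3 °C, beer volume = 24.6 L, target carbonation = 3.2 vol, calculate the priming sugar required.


residual = 14.695·(0.01821 + 0.09011·e^(−0.04·T));  sugar = (target − residual)·4.0·V
residual = 14.695·(0.01821 + 0.09011·e^(−0.04·20.3)) = 0.8555
sugar = (3.2 − 0.8555)·4.0·24.6

230.7003 g


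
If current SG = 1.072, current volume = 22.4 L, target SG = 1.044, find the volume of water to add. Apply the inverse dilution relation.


V_water = V·((SG_curr − 1)/(SG_target − 1) − 1)
V_water = 22.4·((1.072 − 1)/(1.044 − 1) − 1)

14.2545 L


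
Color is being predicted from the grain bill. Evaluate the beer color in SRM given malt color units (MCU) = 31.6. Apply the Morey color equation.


SRM = 1.4922 · MCU^0.6859
SRM = 1.4922 · 31.6^0.6859

15.9390 SRM


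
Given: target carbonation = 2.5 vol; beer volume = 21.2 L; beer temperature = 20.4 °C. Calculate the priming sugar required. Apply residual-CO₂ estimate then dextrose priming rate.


residual = 14.695·(0.01821 + 0.09011·e^(−0.04·T));  sugar = (target − residual)·4.0·V
residual = 14.695·(0.01821 + 0.09011·e^(−0.04·20.4)) = 0.8531
sugar = (2.5 − 0.8531)·4.0·21.2

139.6539 g


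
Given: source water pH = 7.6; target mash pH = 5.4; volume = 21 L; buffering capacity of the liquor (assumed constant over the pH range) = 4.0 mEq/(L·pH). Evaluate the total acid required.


acid = buffering capacity · (pH_source − pH_target) · V
acid = 4.0 · (7.6 − 5.4) · 21

184.8000 mEq


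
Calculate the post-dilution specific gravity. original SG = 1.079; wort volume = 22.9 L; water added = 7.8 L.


SG_new = 1 + (SG_old − 1)·V_old/(V_old + V_water)
pts = (1.079 − 1)·1000·22.9/(22.9 + 7.8) = 58.9283
SG_new = 1 + 58.9283/1000

1.0589


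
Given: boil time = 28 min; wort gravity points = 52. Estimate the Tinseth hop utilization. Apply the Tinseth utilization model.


U = 1.65·0.000125^(GP/1000) · (1 − e^(−0.04·t))/4.15
bigness = 1.65·0.000125^(52/1000) = 1.0340
boil_factor = (1 − e^(−0.04·28))/4.15 = 0.1623
U = 1.0340 · 0.1623

0.1679


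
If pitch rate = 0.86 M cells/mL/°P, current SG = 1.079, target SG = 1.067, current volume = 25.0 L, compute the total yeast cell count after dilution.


V_w = V·((SG_c−1)/(SG_t−1)−1);  °P = 259 − 259/SG_t;  cells = rate·(V+V_w)·°P
V_w = 25.0·((1.079−1)/(1.067−1)−1) = 4.4776
V_final = 25.0 + 4.4776 = 29.4776
°P = 259 − 259/1.067 = 16.2634
cells = 0.86·29.4776·16.2634

412.2882 billion cells


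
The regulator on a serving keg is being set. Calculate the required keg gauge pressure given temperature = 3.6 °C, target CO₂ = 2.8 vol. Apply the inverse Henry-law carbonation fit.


psi = vols/(0.01821 + 0.09011·e^(−0.04·T)) − 14.695
psi = 2.8/(0.01821 + 0.09011·e^(−0.04·3.6)) − 14.695

14.4004 psi


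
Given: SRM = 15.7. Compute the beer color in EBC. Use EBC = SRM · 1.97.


EBC = 15.7 · 1.97

30.9290 EBC


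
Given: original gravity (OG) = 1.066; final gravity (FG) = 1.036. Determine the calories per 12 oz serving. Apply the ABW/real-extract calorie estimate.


ABW = (OG−FG)·131.25·0.79/FG;  °P = 259 − 259/SG (for OG→OE and FG→AE);  RE = 0.1808·OE + 0.8192·AE;  Cal = (6.9·ABW + 4·(RE−0.1))·FG·3.55
ABW = (1.066 − 1.036)·131.25·0.79/1.036 = 3.0025
OE = 259 − 259/1.066 = 16.0356 °P
AE = 259 − 259/1.036 = 9.0000 °P
RE = 0.1808·16.0356 + 0.8192·9.0000 = 10.2720 °P
Cal = (6.9·3.0025 + 4·(10.2720−0.1))·1.036·3.55

225.8377 kcal


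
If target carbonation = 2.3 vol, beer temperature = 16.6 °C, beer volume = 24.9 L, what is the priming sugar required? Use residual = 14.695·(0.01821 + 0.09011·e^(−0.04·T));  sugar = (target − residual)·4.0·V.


residual = 14.695·(0.01821 + 0.09011·e^(−0.04·16.6)) = 0.9493
sugar = (2.3 − 0.9493)·4.0·24.9

134.5336 g


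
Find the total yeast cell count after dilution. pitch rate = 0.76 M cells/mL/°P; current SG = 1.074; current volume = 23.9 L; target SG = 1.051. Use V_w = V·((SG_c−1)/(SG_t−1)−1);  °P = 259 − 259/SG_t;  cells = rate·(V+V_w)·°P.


V_w = 23.9·((1.074−1)/(1.051−1)−1) = 10.7784
V_final = 23.9 + 10.7784 = 34.6784
°P = 259 − 259/1.051 = 12.5680
cells = 0.76·34.6784·12.5680

331.2381 billion cells


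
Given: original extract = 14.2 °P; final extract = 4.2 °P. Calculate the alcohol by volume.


SG = 259/(259 − P);  ABV = (OG − FG)·131.25
OG = 259/(259 − 14.2) = 1.0580
FG = 259/(259 − 4.2) = 1.0165
ABV = (1.0580 − 1.0165)·131.25

5.4499 % ABV


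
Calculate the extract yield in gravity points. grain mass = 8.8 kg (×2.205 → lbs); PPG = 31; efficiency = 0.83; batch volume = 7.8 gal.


points = lbs × PPG × eff / vol
lbs = 8.8 × 2.205 = 19.4040
points = 19.4040 × 31 × 0.83 / 7.8

64.0083 points


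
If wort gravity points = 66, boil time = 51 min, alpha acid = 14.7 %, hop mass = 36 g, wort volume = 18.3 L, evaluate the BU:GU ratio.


U = 1.65·0.000125^(GP/1000)·(1−e^(−0.04t))/4.15;  IBU = (α/100)·m·U·1000/V;  BU:GU = IBU/GP
U = 1.65·0.000125^(66/1000)·(1−e^(−0.04·51))/4.15 = 0.1911
IBU = (14.7/100)·36·0.1911·1000/18.3 = 55.2721
BU:GU = 55.2721/66

0.8375


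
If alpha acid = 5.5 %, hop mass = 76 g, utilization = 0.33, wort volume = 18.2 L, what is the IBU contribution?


IBU = (α/100)·mass·U·1000 / V
IBU = (5.5/100)·76·0.33·1000 / 18.2

75.7912 IBU


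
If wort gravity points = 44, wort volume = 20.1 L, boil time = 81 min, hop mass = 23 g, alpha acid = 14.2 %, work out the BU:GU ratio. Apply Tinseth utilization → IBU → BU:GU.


U = 1.65·0.000125^(GP/1000)·(1−e^(−0.04t))/4.15;  IBU = (α/100)·m·U·1000/V;  BU:GU = IBU/GP
U = 1.65·0.000125^(44/1000)·(1−e^(−0.04·81))/4.15 = 0.2572
IBU = (14.2/100)·23·0.2572·1000/20.1 = 41.7993
BU:GU = 41.7993/44

0.9500


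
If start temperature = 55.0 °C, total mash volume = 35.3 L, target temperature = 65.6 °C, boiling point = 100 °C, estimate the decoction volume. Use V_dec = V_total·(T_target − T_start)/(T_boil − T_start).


V_dec = 35.3·(65.6 − 55.0)/(100 − 55.0)

8.3151 L


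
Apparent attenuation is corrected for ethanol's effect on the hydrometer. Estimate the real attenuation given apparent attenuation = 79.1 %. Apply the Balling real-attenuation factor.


RA = AA · 0.8192
RA = 79.1 · 0.8192

64.7987 %


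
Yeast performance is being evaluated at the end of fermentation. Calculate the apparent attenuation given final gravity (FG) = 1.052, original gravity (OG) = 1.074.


AA = (OG − FG)/(OG − 1) · 100
AA = (1.074 − 1.052)/(1.074 − 1) · 100

29.7297 %
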